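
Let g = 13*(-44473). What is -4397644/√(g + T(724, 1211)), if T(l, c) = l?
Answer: 4397644*I*√23097/115485 ≈ 5787.3*I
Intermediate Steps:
g = -578149
-4397644/√(g + T(724, 1211)) = -4397644/√(-578149 + 724) = -4397644*(-I*√23097/115485) = -(-4397644)*I*√23097/115485 = 4397644*I*√23097/115485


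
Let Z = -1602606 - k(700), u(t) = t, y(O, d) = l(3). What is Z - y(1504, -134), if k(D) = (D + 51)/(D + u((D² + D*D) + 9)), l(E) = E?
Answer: -1571693070532/980709 ≈ -1.6026e+6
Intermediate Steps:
y(O, d) = 3
k(D) = (51 + D)/(9 + D + 2*D²) (k(D) = (D + 51)/(D + ((D² + D*D) + 9)) = (51 + D)/(D + ((D² + D²) + 9)) = (51 + D)/(D + (2*D² + 9)) = (51 + D)/(D + (9 + 2*D²)) = (51 + D)/(9 + D + 2*D²))
Z = -1571690128405/980709 (Z = -1602606 - (51 + 700)/(9 + 700 + 2*700²) = -1602606 - 751/(9 + 700 + 2*490000) = -1602606 - 751/(9 + 700 + 980000) = -1602606 - 751/980709 = -1571690128405/980709 ≈ -1.6026e+6)
Z - y(1504, -134) = -1571690128405/980709 - 1*3 = -1571690128405/980709 - 3 = -1571693070532/980709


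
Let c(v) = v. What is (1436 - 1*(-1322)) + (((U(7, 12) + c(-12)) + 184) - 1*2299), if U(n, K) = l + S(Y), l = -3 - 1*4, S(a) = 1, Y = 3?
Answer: 625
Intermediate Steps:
l = -7 (l = -3 - 4 = -7)
U(n, K) = -6 (U(n, K) = -7 + 1 = -6)
(1436 - 1*(-1322)) + (((U(7, 12) + c(-12)) + 184) - 1*2299) = (1436 - 1*(-1322)) + (((-6 - 12) + 184) - 1*2299) = (1436 + 1322) + ((-18 + 184) - 2299) = 2758 + (166 - 2299) = 2758 - 2133 = 625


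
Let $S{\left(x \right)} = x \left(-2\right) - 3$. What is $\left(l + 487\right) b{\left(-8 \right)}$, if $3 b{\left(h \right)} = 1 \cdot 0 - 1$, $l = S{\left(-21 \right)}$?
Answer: $- \frac{526}{3} \approx -175.33$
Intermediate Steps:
$S{\left(x \right)} = -3 - 2 x$ ($S{\left(x \right)} = - 2 x - 3 = -3 - 2 x$)
$l = 39$ ($l = -3 - -42 = -3 + 42 = 39$)
$b{\left(h \right)} = - \frac{1}{3}$ ($b{\left(h \right)} = \frac{1 \cdot 0 - 1}{3} = \frac{0 - 1}{3} = \frac{1}{3} \left(-1\right) = - \frac{1}{3}$)
$\left(l + 487\right) b{\left(-8 \right)} = \left(39 + 487\right) \left(- \frac{1}{3}\right) = 526 \left(- \frac{1}{3}\right) = - \frac{526}{3}$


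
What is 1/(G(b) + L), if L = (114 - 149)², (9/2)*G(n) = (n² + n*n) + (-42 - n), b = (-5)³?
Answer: 9/73691 ≈ 0.00012213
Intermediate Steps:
b = -125
G(n) = -28/3 - 2*n/9 + 4*n²/9 (G(n) = 2*((n² + n*n) + (-42 - n))/9 = 2*((n² + n²) + (-42 - n))/9 = 2*(2*n² + (-42 - n))/9 = 2*(-42 - n + 2*n²)/9 = -28/3 - 2*n/9 + 4*n²/9)
L = 1225 (L = (-35)² = 1225)
1/(G(b) + L) = 1/((-28/3 - 2/9*(-125) + (4/9)*(-125)²) + 1225) = 1/((-28/3 + 250/9 + (4/9)*15625) + 1225) = 1/((-28/3 + 250/9 + 62500/9) + 1225) = 1/(62666/9 + 1225) = 1/(73691/9) = 9/73691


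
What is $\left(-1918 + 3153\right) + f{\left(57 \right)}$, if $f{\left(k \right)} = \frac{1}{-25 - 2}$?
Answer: $\frac{33344}{27} \approx 1235.0$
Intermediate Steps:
$f{\left(k \right)} = - \frac{1}{27}$ ($f{\left(k \right)} = \frac{1}{-27} = - \frac{1}{27}$)
$\left(-1918 + 3153\right) + f{\left(57 \right)} = \left(-1918 + 3153\right) - \frac{1}{27} = 1235 - \frac{1}{27} = \frac{33344}{27}$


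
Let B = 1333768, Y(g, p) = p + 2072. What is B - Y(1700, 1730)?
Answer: 1329966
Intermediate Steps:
Y(g, p) = 2072 + p
B - Y(1700, 1730) = 1333768 - (2072 + 1730) = 1333768 - 1*3802 = 1333768 - 3802 = 1329966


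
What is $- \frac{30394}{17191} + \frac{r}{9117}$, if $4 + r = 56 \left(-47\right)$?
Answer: $- \frac{322417574}{156730347} \approx -2.0571$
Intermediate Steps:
$r = -2636$ ($r = -4 + 56 \left(-47\right) = -4 - 2632 = -2636$)
$- \frac{30394}{17191} + \frac{r}{9117} = - \frac{30394}{17191} - \frac{2636}{9117} = - \frac{322417574}{156730347}$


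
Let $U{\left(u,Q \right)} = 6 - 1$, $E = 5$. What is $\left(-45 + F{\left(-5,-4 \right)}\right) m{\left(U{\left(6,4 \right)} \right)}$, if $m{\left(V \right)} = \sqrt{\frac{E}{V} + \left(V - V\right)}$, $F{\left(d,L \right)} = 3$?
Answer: $-42$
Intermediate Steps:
$U{\left(u,Q \right)} = 5$
$m{\left(V \right)} = \sqrt{5} \sqrt{\frac{1}{V}}$ ($m{\left(V \right)} = \sqrt{\frac{5}{V} + \left(V - V\right)} = \sqrt{\frac{5}{V} + 0} = \sqrt{\frac{5}{V}} = \sqrt{5} \sqrt{\frac{1}{V}}$)
$\left(-45 + F{\left(-5,-4 \right)}\right) m{\left(U{\left(6,4 \right)} \right)} = \left(-45 + 3\right) \sqrt{5} \sqrt{\frac{1}{5}} = - 42 \frac{\sqrt{5}}{\sqrt{5}} = - 42 \sqrt{5} \frac{\sqrt{5}}{5} = \left(-42\right) 1 = -42$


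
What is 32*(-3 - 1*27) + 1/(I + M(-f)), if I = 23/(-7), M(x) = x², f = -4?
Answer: -85433/89 ≈ -959.92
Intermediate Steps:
I = -23/7 (I = 23*(-⅐) = -23/7 ≈ -3.2857)
32*(-3 - 1*27) + 1/(I + M(-f)) = 32*(-3 - 1*27) + 1/(-23/7 + (-1*(-4))²) = 32*(-3 - 27) + 1/(-23/7 + 4²) = 32*(-30) + 1/(-23/7 + 16) = -960 + 1/(89/7) = -960 + 7/89 = -85433/89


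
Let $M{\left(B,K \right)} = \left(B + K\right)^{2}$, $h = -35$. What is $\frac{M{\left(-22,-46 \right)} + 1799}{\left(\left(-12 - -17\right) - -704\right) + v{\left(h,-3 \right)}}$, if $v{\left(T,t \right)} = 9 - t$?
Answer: $\frac{6423}{721} \approx 8.9085$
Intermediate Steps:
$\frac{M{\left(-22,-46 \right)} + 1799}{\left(\left(-12 - -17\right) - -704\right) + v{\left(h,-3 \right)}} = \frac{\left(-22 - 46\right)^{2} + 1799}{\left(\left(-12 - -17\right) - -704\right) + \left(9 - -3\right)} = \frac{\left(-68\right)^{2} + 1799}{\left(\left(-12 + 17\right) + 704\right) + \left(9 + 3\right)} = \frac{4624 + 1799}{\left(5 + 704\right) + 12} = \frac{6423}{709 + 12} = \frac{6423}{721}$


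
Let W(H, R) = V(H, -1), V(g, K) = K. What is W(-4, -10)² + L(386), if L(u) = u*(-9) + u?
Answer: -3087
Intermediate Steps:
W(H, R) = -1
L(u) = -8*u (L(u) = -9*u + u = -8*u)
W(-4, -10)² + L(386) = (-1)² - 8*386 = 1 - 3088 = -3087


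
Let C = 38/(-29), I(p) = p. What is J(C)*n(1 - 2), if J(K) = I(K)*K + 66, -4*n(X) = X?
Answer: 28475/1682 ≈ 16.929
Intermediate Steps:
n(X) = -X/4
C = -38/29 (C = 38*(-1/29) = -38/29 ≈ -1.3103)
J(K) = 66 + K**2 (J(K) = K*K + 66 = K**2 + 66 = 66 + K**2)
J(C)*n(1 - 2) = (66 + (-38/29)**2)*(-(1 - 2)/4) = (66 + 1444/841)*(-1/4*(-1)) = (56950/841)*(1/4) = 28475/1682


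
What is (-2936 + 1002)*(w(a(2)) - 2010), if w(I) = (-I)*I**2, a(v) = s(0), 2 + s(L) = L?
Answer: 3871868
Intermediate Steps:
s(L) = -2 + L
a(v) = -2 (a(v) = -2 + 0 = -2)
w(I) = -I**3
(-2936 + 1002)*(w(a(2)) - 2010) = (-2936 + 1002)*(-1*(-2)**3 - 2010) = -1934*(-1*(-8) - 2010) = -1934*(8 - 2010) = -1934*(-2002) = 3871868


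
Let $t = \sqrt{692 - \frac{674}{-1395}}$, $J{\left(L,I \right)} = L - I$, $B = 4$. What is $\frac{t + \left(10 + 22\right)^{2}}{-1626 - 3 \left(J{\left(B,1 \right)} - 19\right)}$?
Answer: $- \frac{512}{789} - \frac{\sqrt{149732170}}{733770} \approx -0.6656$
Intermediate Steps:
$t = \frac{\sqrt{149732170}}{465}$ ($t = \sqrt{692 - - \frac{674}{1395}} = \sqrt{692 + \frac{674}{1395}} = \sqrt{\frac{966014}{1395}} = \frac{\sqrt{149732170}}{465} \approx 26.315$)
$\frac{t + \left(10 + 22\right)^{2}}{-1626 - 3 \left(J{\left(B,1 \right)} - 19\right)} = \frac{\frac{\sqrt{149732170}}{465} + \left(10 + 22\right)^{2}}{-1626 - 3 \left(\left(4 - 1\right) - 19\right)} = \frac{\frac{\sqrt{149732170}}{465} + 32^{2}}{-1626 - 3 \left(\left(4 - 1\right) - 19\right)} = \frac{\frac{\sqrt{149732170}}{465} + 1024}{-1626 - 3 \left(3 - 19\right)} = \frac{1024 + \frac{\sqrt{149732170}}{465}}{-1626 - -48} = \frac{1024 + \frac{\sqrt{149732170}}{465}}{-1626 + 48} = \frac{1024 + \frac{\sqrt{149732170}}{465}}{-1578} = \left(1024 + \frac{\sqrt{149732170}}{465}\right) \left(- \frac{1}{1578}\right) = - \frac{512}{789} - \frac{\sqrt{149732170}}{733770}$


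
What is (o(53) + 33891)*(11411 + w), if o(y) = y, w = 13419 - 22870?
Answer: 66530240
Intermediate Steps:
w = -9451
(o(53) + 33891)*(11411 + w) = (53 + 33891)*(11411 - 9451) = 33944*1960 = 66530240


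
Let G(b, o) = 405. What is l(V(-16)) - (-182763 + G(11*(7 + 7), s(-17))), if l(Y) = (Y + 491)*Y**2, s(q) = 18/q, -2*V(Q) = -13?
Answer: 1627019/8 ≈ 2.0338e+5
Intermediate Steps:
V(Q) = 13/2 (V(Q) = -1/2*(-13) = 13/2)
l(Y) = Y**2*(491 + Y) (l(Y) = (491 + Y)*Y**2 = Y**2*(491 + Y))
l(V(-16)) - (-182763 + G(11*(7 + 7), s(-17))) = (13/2)**2*(491 + 13/2) - (-182763 + 405) = (169/4)*(995/2) - 1*(-182358) = 168155/8 + 182358 = 1627019/8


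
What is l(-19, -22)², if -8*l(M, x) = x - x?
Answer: 0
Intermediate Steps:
l(M, x) = 0 (l(M, x) = -(x - x)/8 = -⅛*0 = 0)
l(-19, -22)² = 0² = 0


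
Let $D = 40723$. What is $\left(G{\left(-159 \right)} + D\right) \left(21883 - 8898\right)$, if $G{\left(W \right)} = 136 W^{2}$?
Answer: $45174022915$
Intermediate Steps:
$\left(G{\left(-159 \right)} + D\right) \left(21883 - 8898\right) = \left(136 \left(-159\right)^{2} + 40723\right) \left(21883 - 8898\right) = \left(136 \cdot 25281 + 40723\right) 12985 = \left(3438216 + 40723\right) 12985 = 3478939 \cdot 12985 = 45174022915$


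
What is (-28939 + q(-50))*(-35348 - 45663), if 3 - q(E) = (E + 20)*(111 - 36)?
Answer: 2161859546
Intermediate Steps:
q(E) = -1497 - 75*E (q(E) = 3 - (E + 20)*(111 - 36) = 3 - (20 + E)*75 = 3 - (1500 + 75*E) = 3 + (-1500 - 75*E) = -1497 - 75*E)
(-28939 + q(-50))*(-35348 - 45663) = (-28939 + (-1497 - 75*(-50)))*(-35348 - 45663) = (-28939 + (-1497 + 3750))*(-81011) = (-28939 + 2253)*(-81011) = -26686*(-81011) = 2161859546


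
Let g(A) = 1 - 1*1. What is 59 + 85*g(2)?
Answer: 59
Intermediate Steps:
g(A) = 0 (g(A) = 1 - 1 = 0)
59 + 85*g(2) = 59 + 85*0 = 59 + 0 = 59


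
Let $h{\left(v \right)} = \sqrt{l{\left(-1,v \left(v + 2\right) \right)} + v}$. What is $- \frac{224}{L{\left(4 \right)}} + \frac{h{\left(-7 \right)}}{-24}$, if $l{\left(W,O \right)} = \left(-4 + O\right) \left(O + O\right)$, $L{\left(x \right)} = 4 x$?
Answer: $-14 - \frac{\sqrt{2163}}{24} \approx -15.938$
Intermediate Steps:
$l{\left(W,O \right)} = 2 O \left(-4 + O\right)$ ($l{\left(W,O \right)} = \left(-4 + O\right) 2 O = 2 O \left(-4 + O\right)$)
$h{\left(v \right)} = \sqrt{v + 2 v \left(-4 + v \left(2 + v\right)\right) \left(2 + v\right)}$ ($h{\left(v \right)} = \sqrt{2 v \left(v + 2\right) \left(-4 + v \left(v + 2\right)\right) + v} = \sqrt{2 v \left(2 + v\right) \left(-4 + v \left(2 + v\right)\right) + v} = \sqrt{2 v \left(-4 + v \left(2 + v\right)\right) \left(2 + v\right) + v} = \sqrt{v + 2 v \left(-4 + v \left(2 + v\right)\right) \left(2 + v\right)}$)
$- \frac{224}{L{\left(4 \right)}} + \frac{h{\left(-7 \right)}}{-24} = - \frac{224}{4 \cdot 4} + \frac{\sqrt{- 7 \left(-15 + 2 \left(-7\right)^{3} + 8 \left(-7\right)^{2}\right)}}{-24} = - \frac{224}{16} + \sqrt{- 7 \left(-15 + 2 \left(-343\right) + 8 \cdot 49\right)} \left(- \frac{1}{24}\right) = \left(-224\right) \frac{1}{16} + \sqrt{- 7 \left(-15 - 686 + 392\right)} \left(- \frac{1}{24}\right) = -14 + \sqrt{\left(-7\right) \left(-309\right)} \left(- \frac{1}{24}\right) = -14 + \sqrt{2163} \left(- \frac{1}{24}\right) = -14 - \frac{\sqrt{2163}}{24}$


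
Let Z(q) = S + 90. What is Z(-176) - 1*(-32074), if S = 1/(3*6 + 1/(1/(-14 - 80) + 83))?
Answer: 4519435769/140512 ≈ 32164.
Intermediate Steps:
S = 7801/140512 (S = 1/(18 + 1/(1/(-94) + 83)) = 1/(18 + 1/(-1/94 + 83)) = 1/(18 + 1/(7801/94)) = 1/(18 + 94/7801) = 1/(140512/7801) = 7801/140512 ≈ 0.055518)
Z(q) = 12653881/140512 (Z(q) = 7801/140512 + 90 = 12653881/140512)
Z(-176) - 1*(-32074) = 12653881/140512 - 1*(-32074) = 12653881/140512 + 32074 = 4519435769/140512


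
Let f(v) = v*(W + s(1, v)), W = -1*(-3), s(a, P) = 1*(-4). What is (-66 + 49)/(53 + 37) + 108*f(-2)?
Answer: 19423/90 ≈ 215.81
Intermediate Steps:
s(a, P) = -4
W = 3
f(v) = -v (f(v) = v*(3 - 4) = v*(-1) = -v)
(-66 + 49)/(53 + 37) + 108*f(-2) = (-66 + 49)/(53 + 37) + 108*(-1*(-2)) = -17/90 + 108*2 = -17*1/90 + 216 = -17/90 + 216 = 19423/90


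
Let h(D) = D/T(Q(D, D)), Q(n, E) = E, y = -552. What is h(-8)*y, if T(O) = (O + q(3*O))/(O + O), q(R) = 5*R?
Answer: 552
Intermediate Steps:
T(O) = 8 (T(O) = (O + 5*(3*O))/(O + O) = (O + 15*O)/((2*O)) = (16*O)*(1/(2*O)) = 8)
h(D) = D/8
h(-8)*y = ((⅛)*(-8))*(-552) = -1*(-552) = 552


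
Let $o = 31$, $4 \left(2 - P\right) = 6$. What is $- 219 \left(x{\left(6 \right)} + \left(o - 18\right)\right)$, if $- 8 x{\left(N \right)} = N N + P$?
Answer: $- \frac{29565}{16} \approx -1847.8$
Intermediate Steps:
$P = \frac{1}{2}$ ($P = 2 - \frac{3}{2} = \frac{1}{2} \approx 0.5$)
$x{\left(N \right)} = - \frac{1}{16} - \frac{N^{2}}{8}$ ($x{\left(N \right)} = - \frac{N N + \frac{1}{2}}{8} = - \frac{N^{2} + \frac{1}{2}}{8} = - \frac{\frac{1}{2} + N^{2}}{8} = - \frac{1}{16} - \frac{N^{2}}{8}$)
$- 219 \left(x{\left(6 \right)} + \left(o - 18\right)\right) = - 219 \left(\left(- \frac{1}{16} - \frac{6^{2}}{8}\right) + \left(31 - 18\right)\right) = - 219 \left(\left(- \frac{1}{16} - \frac{9}{2}\right) + 13\right) = - 219 \left(- \frac{73}{16} + 13\right) = \left(-219\right) \frac{135}{16} = - \frac{29565}{16}$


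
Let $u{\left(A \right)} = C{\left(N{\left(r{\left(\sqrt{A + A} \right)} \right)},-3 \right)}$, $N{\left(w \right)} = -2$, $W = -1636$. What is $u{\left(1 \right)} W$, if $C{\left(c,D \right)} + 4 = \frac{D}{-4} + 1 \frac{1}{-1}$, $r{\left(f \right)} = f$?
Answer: $6953$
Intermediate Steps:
$C{\left(c,D \right)} = -5 - \frac{D}{4}$ ($C{\left(c,D \right)} = -4 + \left(\frac{D}{-4} + 1 \frac{1}{-1}\right) = -4 + \left(D \left(- \frac{1}{4}\right) + 1 \left(-1\right)\right) = -4 - \left(1 + \frac{D}{4}\right) = -5 - \frac{D}{4}$)
$u{\left(A \right)} = - \frac{17}{4}$ ($u{\left(A \right)} = -5 - - \frac{3}{4} = -5 + \frac{3}{4} = - \frac{17}{4}$)
$u{\left(1 \right)} W = \left(- \frac{17}{4}\right) \left(-1636\right) = 6953$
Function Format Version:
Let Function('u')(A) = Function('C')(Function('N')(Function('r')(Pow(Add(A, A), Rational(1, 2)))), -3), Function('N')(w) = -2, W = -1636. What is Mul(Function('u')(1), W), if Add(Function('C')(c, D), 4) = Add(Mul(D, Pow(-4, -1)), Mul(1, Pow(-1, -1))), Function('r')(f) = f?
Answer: 6953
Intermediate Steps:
Function('C')(c, D) = Add(-5, Mul(Rational(-1, 4), D)) (Function('C')(c, D) = Add(-4, Add(Mul(D, Pow(-4, -1)), Mul(1, Pow(-1, -1)))) = Add(-4, Add(Mul(D, Rational(-1, 4)), Mul(1, -1))) = Add(-4, Add(Mul(Rational(-1, 4), D), -1)) = Add(-4, Add(-1, Mul(Rational(-1, 4), D))) = Add(-5, Mul(Rational(-1, 4), D)))
Function('u')(A) = Rational(-17, 4) (Function('u')(A) = Add(-5, Mul(Rational(-1, 4), -3)) = Add(-5, Rational(3, 4)) = Rational(-17, 4))
Mul(Function('u')(1), W) = Mul(Rational(-17, 4), -1636) = 6953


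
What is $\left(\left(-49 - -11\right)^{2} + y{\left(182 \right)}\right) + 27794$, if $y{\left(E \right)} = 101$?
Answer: $29339$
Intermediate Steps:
$\left(\left(-49 - -11\right)^{2} + y{\left(182 \right)}\right) + 27794 = \left(\left(-49 - -11\right)^{2} + 101\right) + 27794 = \left(\left(-49 + 11\right)^{2} + 101\right) + 27794 = \left(\left(-38\right)^{2} + 101\right) + 27794 = \left(1444 + 101\right) + 27794 = 1545 + 27794 = 29339$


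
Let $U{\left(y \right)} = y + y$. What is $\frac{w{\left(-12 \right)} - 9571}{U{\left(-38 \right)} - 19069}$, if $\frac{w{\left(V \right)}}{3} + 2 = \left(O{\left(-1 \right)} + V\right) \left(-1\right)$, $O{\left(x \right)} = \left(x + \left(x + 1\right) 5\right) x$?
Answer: $\frac{9544}{19145} \approx 0.49851$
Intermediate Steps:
$U{\left(y \right)} = 2 y$
$O{\left(x \right)} = x \left(5 + 6 x\right)$ ($O{\left(x \right)} = \left(x + \left(1 + x\right) 5\right) x = \left(x + \left(5 + 5 x\right)\right) x = \left(5 + 6 x\right) x = x \left(5 + 6 x\right)$)
$w{\left(V \right)} = -9 - 3 V$ ($w{\left(V \right)} = -6 + 3 \left(- (5 + 6 \left(-1\right)) + V\right) \left(-1\right) = -6 + 3 \left(- (5 - 6) + V\right) \left(-1\right) = -6 + 3 \left(\left(-1\right) \left(-1\right) + V\right) \left(-1\right) = -6 + 3 \left(1 + V\right) \left(-1\right) = -6 + 3 \left(-1 - V\right) = -6 - \left(3 + 3 V\right) = -9 - 3 V$)
$\frac{w{\left(-12 \right)} - 9571}{U{\left(-38 \right)} - 19069} = \frac{\left(-9 - -36\right) - 9571}{2 \left(-38\right) - 19069} = \frac{\left(-9 + 36\right) - 9571}{-76 - 19069} = \frac{27 - 9571}{-19145} = \left(-9544\right) \left(- \frac{1}{19145}\right) = \frac{9544}{19145}$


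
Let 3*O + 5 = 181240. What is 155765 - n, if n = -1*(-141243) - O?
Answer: 224801/3 ≈ 74934.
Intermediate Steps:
O = 181235/3 (O = -5/3 + (⅓)*181240 = -5/3 + 181240/3 = 181235/3 ≈ 60412.)
n = 242494/3 (n = -1*(-141243) - 1*181235/3 = 141243 - 181235/3 = 242494/3 ≈ 80831.)
155765 - n = 155765 - 1*242494/3 = 155765 - 242494/3 = 224801/3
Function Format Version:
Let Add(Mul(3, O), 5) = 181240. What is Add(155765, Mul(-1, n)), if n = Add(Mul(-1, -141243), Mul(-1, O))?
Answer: Rational(224801, 3) ≈ 74934.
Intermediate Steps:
O = Rational(181235, 3) (O = Add(Rational(-5, 3), Mul(Rational(1, 3), 181240)) = Add(Rational(-5, 3), Rational(181240, 3)) = Rational(181235, 3) ≈ 60412.)
n = Rational(242494, 3) (n = Add(Mul(-1, -141243), Mul(-1, Rational(181235, 3))) = Add(141243, Rational(-181235, 3)) = Rational(242494, 3) ≈ 80831.)
Add(155765, Mul(-1, n)) = Add(155765, Mul(-1, Rational(242494, 3))) = Add(155765, Rational(-242494, 3)) = Rational(224801, 3)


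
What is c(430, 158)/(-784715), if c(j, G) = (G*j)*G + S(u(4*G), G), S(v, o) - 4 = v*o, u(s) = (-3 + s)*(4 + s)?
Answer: -73941476/784715 ≈ -94.227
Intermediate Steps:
S(v, o) = 4 + o*v (S(v, o) = 4 + v*o = 4 + o*v)
c(j, G) = 4 + G*(-12 + 4*G + 16*G²) + j*G² (c(j, G) = (G*j)*G + (4 + G*(-12 + 4*G + (4*G)²)) = j*G² + (4 + G*(-12 + 4*G + 16*G²)) = 4 + G*(-12 + 4*G + 16*G²) + j*G²)
c(430, 158)/(-784715) = (4 + 430*158² + 4*158*(-3 + 158 + 4*158²))/(-784715) = (4 + 430*24964 + 4*158*(-3 + 158 + 4*24964))*(-1/784715) = (4 + 10734520 + 4*158*(-3 + 158 + 99856))*(-1/784715) = (4 + 10734520 + 4*158*100011)*(-1/784715) = (4 + 10734520 + 63206952)*(-1/784715) = 73941476*(-1/784715) = -73941476/784715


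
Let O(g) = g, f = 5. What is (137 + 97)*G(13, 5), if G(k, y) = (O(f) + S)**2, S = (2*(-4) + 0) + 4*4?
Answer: 39546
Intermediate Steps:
S = 8 (S = (-8 + 0) + 16 = -8 + 16 = 8)
G(k, y) = 169 (G(k, y) = (5 + 8)**2 = 13**2 = 169)
(137 + 97)*G(13, 5) = (137 + 97)*169 = 234*169 = 39546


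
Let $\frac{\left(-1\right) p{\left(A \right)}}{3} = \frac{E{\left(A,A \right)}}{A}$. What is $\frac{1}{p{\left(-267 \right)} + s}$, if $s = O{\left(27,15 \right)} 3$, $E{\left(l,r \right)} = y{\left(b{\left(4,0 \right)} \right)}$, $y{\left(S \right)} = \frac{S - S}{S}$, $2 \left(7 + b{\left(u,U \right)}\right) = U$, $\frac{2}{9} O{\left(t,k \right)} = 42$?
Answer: $\frac{1}{567} \approx 0.0017637$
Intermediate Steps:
$O{\left(t,k \right)} = 189$ ($O{\left(t,k \right)} = \frac{9}{2} \cdot 42 = 189$)
$b{\left(u,U \right)} = -7 + \frac{U}{2}$
$y{\left(S \right)} = 0$ ($y{\left(S \right)} = \frac{0}{S} = 0$)
$E{\left(l,r \right)} = 0$
$p{\left(A \right)} = 0$ ($p{\left(A \right)} = - 3 \frac{0}{A} = \left(-3\right) 0 = 0$)
$s = 567$ ($s = 189 \cdot 3 = 567$)
$\frac{1}{p{\left(-267 \right)} + s} = \frac{1}{0 + 567} = \frac{1}{567}$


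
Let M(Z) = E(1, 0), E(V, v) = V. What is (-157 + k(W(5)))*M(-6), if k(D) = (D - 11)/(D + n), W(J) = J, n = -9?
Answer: -311/2 ≈ -155.50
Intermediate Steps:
M(Z) = 1
k(D) = (-11 + D)/(-9 + D) (k(D) = (D - 11)/(D - 9) = (-11 + D)/(-9 + D))
(-157 + k(W(5)))*M(-6) = (-157 + (-11 + 5)/(-9 + 5))*1 = (-157 - 6/(-4))*1 = (-157 - ¼*(-6))*1 = (-157 + 3/2)*1 = -311/2*1 = -311/2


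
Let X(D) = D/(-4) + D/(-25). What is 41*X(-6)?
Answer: 3567/50 ≈ 71.340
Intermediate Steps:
X(D) = -29*D/100 (X(D) = D*(-1/4) + D*(-1/25) = -D/4 - D/25 = -29*D/100)
41*X(-6) = 41*(-29/100*(-6)) = 41*(87/50) = 3567/50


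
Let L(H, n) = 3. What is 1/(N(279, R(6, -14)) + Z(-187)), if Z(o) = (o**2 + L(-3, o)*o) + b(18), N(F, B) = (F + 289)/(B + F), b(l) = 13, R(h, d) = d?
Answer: 265/9122133 ≈ 2.9050e-5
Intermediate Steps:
N(F, B) = (289 + F)/(B + F)
Z(o) = 13 + o**2 + 3*o (Z(o) = (o**2 + 3*o) + 13 = 13 + o**2 + 3*o)
1/(N(279, R(6, -14)) + Z(-187)) = 1/((289 + 279)/(-14 + 279) + (13 + (-187)**2 + 3*(-187))) = 1/(568/265 + (13 + 34969 - 561)) = 1/((1/265)*568 + 34421) = 1/(568/265 + 34421) = 1/(9122133/265) = 265/9122133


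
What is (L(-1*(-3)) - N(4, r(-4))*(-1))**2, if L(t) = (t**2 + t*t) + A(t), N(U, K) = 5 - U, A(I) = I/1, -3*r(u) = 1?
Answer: 484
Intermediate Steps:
r(u) = -1/3 (r(u) = -1/3*1 = -1/3)
A(I) = I (A(I) = I*1 = I)
L(t) = t + 2*t**2 (L(t) = (t**2 + t*t) + t = (t**2 + t**2) + t = 2*t**2 + t = t + 2*t**2)
(L(-1*(-3)) - N(4, r(-4))*(-1))**2 = ((-1*(-3))*(1 + 2*(-1*(-3))) - (5 - 1*4)*(-1))**2 = (3*(1 + 2*3) - (5 - 4)*(-1))**2 = (3*(1 + 6) - 1*1*(-1))**2 = (3*7 - 1*(-1))**2 = (21 + 1)**2 = 22**2 = 484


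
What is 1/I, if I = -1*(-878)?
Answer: 1/878 ≈ 0.0011390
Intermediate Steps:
I = 878
1/I = 1/878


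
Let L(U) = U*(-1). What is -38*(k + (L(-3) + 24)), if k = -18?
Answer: -342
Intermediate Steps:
L(U) = -U
-38*(k + (L(-3) + 24)) = -38*(-18 + (-1*(-3) + 24)) = -38*(-18 + (3 + 24)) = -38*(-18 + 27) = -38*9 = -342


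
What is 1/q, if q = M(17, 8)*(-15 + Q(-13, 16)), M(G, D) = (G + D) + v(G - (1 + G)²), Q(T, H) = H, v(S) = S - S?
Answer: 1/25 ≈ 0.040000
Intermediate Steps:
v(S) = 0
M(G, D) = D + G (M(G, D) = (G + D) + 0 = (D + G) + 0 = D + G)
q = 25 (q = (8 + 17)*(-15 + 16) = 25*1 = 25)
1/q = 1/25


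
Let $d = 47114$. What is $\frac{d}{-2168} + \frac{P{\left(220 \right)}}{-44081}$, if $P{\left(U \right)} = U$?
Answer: $- \frac{1038654597}{47783804} \approx -21.737$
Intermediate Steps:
$\frac{d}{-2168} + \frac{P{\left(220 \right)}}{-44081} = \frac{47114}{-2168} + \frac{220}{-44081} = 47114 \left(- \frac{1}{2168}\right) + 220 \left(- \frac{1}{44081}\right) = - \frac{23557}{1084} - \frac{220}{44081} = - \frac{1038654597}{47783804}$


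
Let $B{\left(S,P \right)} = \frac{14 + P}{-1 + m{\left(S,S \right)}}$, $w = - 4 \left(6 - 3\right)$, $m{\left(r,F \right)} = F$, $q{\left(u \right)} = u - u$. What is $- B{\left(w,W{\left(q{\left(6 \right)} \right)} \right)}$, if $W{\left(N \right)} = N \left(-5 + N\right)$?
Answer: $\frac{14}{13} \approx 1.0769$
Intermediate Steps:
$q{\left(u \right)} = 0$
$w = -12$ ($w = \left(-4\right) 3 = -12$)
$B{\left(S,P \right)} = \frac{14 + P}{-1 + S}$
$- B{\left(w,W{\left(q{\left(6 \right)} \right)} \right)} = - \frac{14 + 0 \left(-5 + 0\right)}{-1 - 12} = - \frac{14 + 0 \left(-5\right)}{-13} = - \frac{\left(-1\right) \left(14 + 0\right)}{13} = - \frac{\left(-1\right) 14}{13} = \left(-1\right) \left(- \frac{14}{13}\right) = \frac{14}{13}$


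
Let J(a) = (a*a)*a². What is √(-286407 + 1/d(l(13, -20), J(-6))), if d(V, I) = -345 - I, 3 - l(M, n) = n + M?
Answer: 28*I*√983749962/1641 ≈ 535.17*I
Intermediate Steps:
l(M, n) = 3 - M - n (l(M, n) = 3 - (n + M) = 3 - (M + n) = 3 + (-M - n) = 3 - M - n)
J(a) = a⁴ (J(a) = a²*a² = a⁴)
√(-286407 + 1/d(l(13, -20), J(-6))) = √(-286407 + 1/(-345 - 1*(-6)⁴)) = √(-286407 + 1/(-345 - 1*1296)) = √(-286407 + 1/(-345 - 1296)) = √(-286407 + 1/(-1641)) = √(-286407 - 1/1641) = √(-469993888/1641) = 28*I*√983749962/1641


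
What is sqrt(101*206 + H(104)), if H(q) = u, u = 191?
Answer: 3*sqrt(2333) ≈ 144.90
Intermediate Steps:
H(q) = 191
sqrt(101*206 + H(104)) = sqrt(101*206 + 191) = sqrt(20806 + 191) = sqrt(20997) = 3*sqrt(2333)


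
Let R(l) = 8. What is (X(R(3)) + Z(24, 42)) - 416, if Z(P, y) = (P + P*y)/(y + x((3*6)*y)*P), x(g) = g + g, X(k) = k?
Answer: -2470268/6055 ≈ -407.97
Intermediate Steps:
x(g) = 2*g
Z(P, y) = (P + P*y)/(y + 36*P*y) (Z(P, y) = (P + P*y)/(y + (2*((3*6)*y))*P) = (P + P*y)/(y + (2*(18*y))*P) = (P + P*y)/(y + (36*y)*P) = (P + P*y)/(y + 36*P*y))
(X(R(3)) + Z(24, 42)) - 416 = (8 + 24*(1 + 42)/(42*(1 + 36*24))) - 416 = (8 + 24*(1/42)*43/(1 + 864)) - 416 = (8 + 24*(1/42)*43/865) - 416 = (8 + 24*(1/42)*(1/865)*43) - 416 = (8 + 172/6055) - 416 = 48612/6055 - 416 = -2470268/6055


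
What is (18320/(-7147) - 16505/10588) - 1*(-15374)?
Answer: 1163076097669/75672436 ≈ 15370.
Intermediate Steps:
(18320/(-7147) - 16505/10588) - 1*(-15374) = (18320*(-1/7147) - 16505*1/10588) + 15374 = (-18320/7147 - 16505/10588) + 15374 = -311933395/75672436 + 15374 = 1163076097669/75672436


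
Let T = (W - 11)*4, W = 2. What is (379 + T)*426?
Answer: 146118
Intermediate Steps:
T = -36 (T = (2 - 11)*4 = -9*4 = -36)
(379 + T)*426 = (379 - 36)*426 = 343*426 = 146118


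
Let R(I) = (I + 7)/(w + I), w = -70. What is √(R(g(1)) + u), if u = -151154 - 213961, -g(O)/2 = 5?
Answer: I*√146045985/20 ≈ 604.25*I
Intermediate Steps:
g(O) = -10 (g(O) = -2*5 = -10)
R(I) = (7 + I)/(-70 + I) (R(I) = (I + 7)/(-70 + I) = (7 + I)/(-70 + I))
u = -365115
√(R(g(1)) + u) = √((7 - 10)/(-70 - 10) - 365115) = √(-3/(-80) - 365115) = √(-1/80*(-3) - 365115) = √(3/80 - 365115) = √(-29209197/80) = I*√146045985/20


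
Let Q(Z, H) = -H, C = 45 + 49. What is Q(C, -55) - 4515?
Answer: -4460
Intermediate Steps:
C = 94
Q(C, -55) - 4515 = -1*(-55) - 4515 = 55 - 4515 = -4460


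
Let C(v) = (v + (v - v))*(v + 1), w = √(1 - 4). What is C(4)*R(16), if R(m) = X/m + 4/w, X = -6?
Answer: -15/2 - 80*I*√3/3 ≈ -7.5 - 46.188*I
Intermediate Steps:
w = I*√3 (w = √(-3) = I*√3 ≈ 1.732*I)
C(v) = v*(1 + v) (C(v) = (v + 0)*(1 + v) = v*(1 + v))
R(m) = -6/m - 4*I*√3/3 (R(m) = -6/m + 4/((I*√3)) = -6/m + 4*(-I*√3/3) = -6/m - 4*I*√3/3)
C(4)*R(16) = (4*(1 + 4))*(-6/16 - 4*I*√3/3) = (4*5)*(-6*1/16 - 4*I*√3/3) = 20*(-3/8 - 4*I*√3/3) = -15/2 - 80*I*√3/3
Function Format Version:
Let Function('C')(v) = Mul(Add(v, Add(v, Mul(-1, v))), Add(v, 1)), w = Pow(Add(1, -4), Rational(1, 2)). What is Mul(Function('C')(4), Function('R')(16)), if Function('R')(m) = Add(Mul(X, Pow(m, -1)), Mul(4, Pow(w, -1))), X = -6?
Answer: Add(Rational(-15, 2), Mul(Rational(-80, 3), I, Pow(3, Rational(1, 2)))) ≈ Add(-7.5000, Mul(-46.188, I))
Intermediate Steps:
w = Mul(I, Pow(3, Rational(1, 2))) (w = Pow(-3, Rational(1, 2)) = Mul(I, Pow(3, Rational(1, 2))) ≈ Mul(1.7320, I))
Function('C')(v) = Mul(v, Add(1, v)) (Function('C')(v) = Mul(Add(v, 0), Add(1, v)) = Mul(v, Add(1, v)))
Function('R')(m) = Add(Mul(-6, Pow(m, -1)), Mul(Rational(-4, 3), I, Pow(3, Rational(1, 2)))) (Function('R')(m) = Add(Mul(-6, Pow(m, -1)), Mul(4, Pow(Mul(I, Pow(3, Rational(1, 2))), -1))) = Add(Mul(-6, Pow(m, -1)), Mul(4, Mul(Rational(-1, 3), I, Pow(3, Rational(1, 2))))) = Add(Mul(-6, Pow(m, -1)), Mul(Rational(-4, 3), I, Pow(3, Rational(1, 2)))))
Mul(Function('C')(4), Function('R')(16)) = Mul(Mul(4, Add(1, 4)), Add(Mul(-6, Pow(16, -1)), Mul(Rational(-4, 3), I, Pow(3, Rational(1, 2))))) = Mul(Mul(4, 5), Add(Mul(-6, Rational(1, 16)), Mul(Rational(-4, 3), I, Pow(3, Rational(1, 2))))) = Mul(20, Add(Rational(-3, 8), Mul(Rational(-4, 3), I, Pow(3, Rational(1, 2))))) = Add(Rational(-15, 2), Mul(Rational(-80, 3), I, Pow(3, Rational(1, 2))))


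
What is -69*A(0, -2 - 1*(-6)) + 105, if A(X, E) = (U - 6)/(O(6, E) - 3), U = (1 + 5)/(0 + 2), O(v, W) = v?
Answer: 174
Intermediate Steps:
U = 3 (U = 6/2 = 6*(1/2) = 3)
A(X, E) = -1 (A(X, E) = (3 - 6)/(6 - 3) = -3/3 = -3*1/3 = -1)
-69*A(0, -2 - 1*(-6)) + 105 = -69*(-1) + 105 = 69 + 105 = 174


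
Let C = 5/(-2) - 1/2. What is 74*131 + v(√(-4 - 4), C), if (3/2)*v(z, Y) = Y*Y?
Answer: 9700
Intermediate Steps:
C = -3 (C = 5*(-½) - 1*½ = -5/2 - ½ = -3)
v(z, Y) = 2*Y²/3 (v(z, Y) = 2*(Y*Y)/3 = 2*Y²/3)
74*131 + v(√(-4 - 4), C) = 74*131 + (⅔)*(-3)² = 9694 + (⅔)*9 = 9694 + 6 = 9700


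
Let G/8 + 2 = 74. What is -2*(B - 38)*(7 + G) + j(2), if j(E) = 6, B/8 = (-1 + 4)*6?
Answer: -123590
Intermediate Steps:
B = 144 (B = 8*((-1 + 4)*6) = 8*(3*6) = 8*18 = 144)
G = 576 (G = -16 + 8*74 = -16 + 592 = 576)
-2*(B - 38)*(7 + G) + j(2) = -2*(144 - 38)*(7 + 576) + 6 = -212*583 + 6 = -2*61798 + 6 = -123596 + 6 = -123590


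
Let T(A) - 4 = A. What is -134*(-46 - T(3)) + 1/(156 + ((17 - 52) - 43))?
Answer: 553957/78 ≈ 7102.0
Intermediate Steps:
T(A) = 4 + A
-134*(-46 - T(3)) + 1/(156 + ((17 - 52) - 43)) = -134*(-46 - (4 + 3)) + 1/(156 + ((17 - 52) - 43)) = -134*(-46 - 1*7) + 1/(156 + (-35 - 43)) = -134*(-46 - 7) + 1/(156 - 78) = -134*(-53) + 1/78 = 7102 + 1/78 = 553957/78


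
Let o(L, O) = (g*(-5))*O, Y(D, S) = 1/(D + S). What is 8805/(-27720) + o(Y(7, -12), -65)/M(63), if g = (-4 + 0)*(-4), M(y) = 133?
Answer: 194521/5016 ≈ 38.780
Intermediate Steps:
g = 16 (g = -4*(-4) = 16)
o(L, O) = -80*O (o(L, O) = (16*(-5))*O = -80*O)
8805/(-27720) + o(Y(7, -12), -65)/M(63) = 8805/(-27720) - 80*(-65)/133 = 8805*(-1/27720) + 5200*(1/133) = -587/1848 + 5200/133 = 194521/5016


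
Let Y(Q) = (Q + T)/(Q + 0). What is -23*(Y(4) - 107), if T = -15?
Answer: 10097/4 ≈ 2524.3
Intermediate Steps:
Y(Q) = (-15 + Q)/Q (Y(Q) = (Q - 15)/(Q + 0) = (-15 + Q)/Q)
-23*(Y(4) - 107) = -23*((-15 + 4)/4 - 107) = -23*((¼)*(-11) - 107) = -23*(-11/4 - 107) = -23*(-439/4) = 10097/4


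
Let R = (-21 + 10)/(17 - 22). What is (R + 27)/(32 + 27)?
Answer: 146/295 ≈ 0.49492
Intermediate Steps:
R = 11/5 (R = -11/(-5) = -11*(-⅕) = 11/5 ≈ 2.2000)
(R + 27)/(32 + 27) = (11/5 + 27)/(32 + 27) = (146/5)/59 = (146/5)*(1/59) = 146/295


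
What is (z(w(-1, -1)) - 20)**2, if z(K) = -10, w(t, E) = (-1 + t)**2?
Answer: 900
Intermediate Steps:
(z(w(-1, -1)) - 20)**2 = (-10 - 20)**2 = (-30)**2 = 900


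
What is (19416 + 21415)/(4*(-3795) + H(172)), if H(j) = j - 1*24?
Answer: -40831/15032 ≈ -2.7163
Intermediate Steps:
H(j) = -24 + j (H(j) = j - 24 = -24 + j)
(19416 + 21415)/(4*(-3795) + H(172)) = (19416 + 21415)/(4*(-3795) + (-24 + 172)) = 40831/(-15180 + 148) = 40831/(-15032) = 40831*(-1/15032) = -40831/15032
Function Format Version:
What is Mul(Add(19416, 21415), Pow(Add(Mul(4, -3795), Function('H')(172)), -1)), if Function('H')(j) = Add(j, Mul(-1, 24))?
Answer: Rational(-40831, 15032) ≈ -2.7163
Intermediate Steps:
Function('H')(j) = Add(-24, j) (Function('H')(j) = Add(j, -24) = Add(-24, j))
Mul(Add(19416, 21415), Pow(Add(Mul(4, -3795), Function('H')(172)), -1)) = Mul(Add(19416, 21415), Pow(Add(Mul(4, -3795), Add(-24, 172)), -1)) = Mul(40831, Pow(Add(-15180, 148), -1)) = Mul(40831, Pow(-15032, -1)) = Mul(40831, Rational(-1, 15032)) = Rational(-40831, 15032)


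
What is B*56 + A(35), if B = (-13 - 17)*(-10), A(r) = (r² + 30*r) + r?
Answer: 19110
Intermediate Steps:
A(r) = r² + 31*r
B = 300 (B = -30*(-10) = 300)
B*56 + A(35) = 300*56 + 35*(31 + 35) = 16800 + 35*66 = 16800 + 2310 = 19110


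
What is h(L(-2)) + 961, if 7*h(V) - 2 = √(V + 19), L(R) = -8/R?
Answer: 6729/7 + √23/7 ≈ 961.97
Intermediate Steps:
h(V) = 2/7 + √(19 + V)/7 (h(V) = 2/7 + √(V + 19)/7 = 2/7 + √(19 + V)/7)
h(L(-2)) + 961 = (2/7 + √(19 - 8/(-2))/7) + 961 = (2/7 + √(19 - 8*(-½))/7) + 961 = (2/7 + √(19 + 4)/7) + 961 = (2/7 + √23/7) + 961 = 6729/7 + √23/7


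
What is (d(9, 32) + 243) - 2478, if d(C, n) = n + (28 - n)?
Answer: -2207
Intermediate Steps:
d(C, n) = 28
(d(9, 32) + 243) - 2478 = (28 + 243) - 2478 = 271 - 2478 = -2207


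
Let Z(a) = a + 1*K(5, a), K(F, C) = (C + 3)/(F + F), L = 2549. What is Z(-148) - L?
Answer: -5423/2 ≈ -2711.5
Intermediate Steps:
K(F, C) = (3 + C)/(2*F) (K(F, C) = (3 + C)/((2*F)) = (3 + C)*(1/(2*F)) = (3 + C)/(2*F))
Z(a) = 3/10 + 11*a/10 (Z(a) = a + 1*((1/2)*(3 + a)/5) = a + 1*((1/2)*(1/5)*(3 + a)) = a + 1*(3/10 + a/10) = a + (3/10 + a/10) = 3/10 + 11*a/10)
Z(-148) - L = (3/10 + (11/10)*(-148)) - 1*2549 = (3/10 - 814/5) - 2549 = -325/2 - 2549 = -5423/2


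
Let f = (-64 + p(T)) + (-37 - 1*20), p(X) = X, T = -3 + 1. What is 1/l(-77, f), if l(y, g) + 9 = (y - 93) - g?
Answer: -1/56 ≈ -0.017857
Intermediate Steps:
T = -2
f = -123 (f = (-64 - 2) + (-37 - 1*20) = -66 + (-37 - 20) = -66 - 57 = -123)
l(y, g) = -102 + y - g (l(y, g) = -9 + ((y - 93) - g) = -9 + ((-93 + y) - g) = -9 + (-93 + y - g) = -102 + y - g)
1/l(-77, f) = 1/(-102 - 77 - 1*(-123)) = 1/(-102 - 77 + 123) = 1/(-56) = -1/56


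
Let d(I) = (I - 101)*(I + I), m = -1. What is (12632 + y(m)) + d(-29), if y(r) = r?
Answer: 20171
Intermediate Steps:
d(I) = 2*I*(-101 + I) (d(I) = (-101 + I)*(2*I) = 2*I*(-101 + I))
(12632 + y(m)) + d(-29) = (12632 - 1) + 2*(-29)*(-101 - 29) = 12631 + 2*(-29)*(-130) = 12631 + 7540 = 20171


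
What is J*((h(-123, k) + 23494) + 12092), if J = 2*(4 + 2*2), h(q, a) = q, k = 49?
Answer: 567408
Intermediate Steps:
J = 16 (J = 2*(4 + 4) = 2*8 = 16)
J*((h(-123, k) + 23494) + 12092) = 16*((-123 + 23494) + 12092) = 16*(23371 + 12092) = 16*35463 = 567408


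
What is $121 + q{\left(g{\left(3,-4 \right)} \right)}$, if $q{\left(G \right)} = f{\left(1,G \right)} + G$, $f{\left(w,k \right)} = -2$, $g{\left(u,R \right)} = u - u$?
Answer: $119$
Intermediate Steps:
$g{\left(u,R \right)} = 0$
$q{\left(G \right)} = -2 + G$
$121 + q{\left(g{\left(3,-4 \right)} \right)} = 121 + \left(-2 + 0\right) = 121 - 2 = 119$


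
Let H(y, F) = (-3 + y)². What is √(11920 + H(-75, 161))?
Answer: 2*√4501 ≈ 134.18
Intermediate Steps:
√(11920 + H(-75, 161)) = √(11920 + (-3 - 75)²) = √(11920 + (-78)²) = √(11920 + 6084) = √18004 = 2*√4501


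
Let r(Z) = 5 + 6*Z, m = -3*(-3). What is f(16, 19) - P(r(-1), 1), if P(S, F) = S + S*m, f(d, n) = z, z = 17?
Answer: 27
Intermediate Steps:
m = 9
f(d, n) = 17
P(S, F) = 10*S (P(S, F) = S + S*9 = S + 9*S = 10*S)
f(16, 19) - P(r(-1), 1) = 17 - 10*(5 + 6*(-1)) = 17 - 10*(5 - 6) = 17 - 10*(-1) = 17 - 1*(-10) = 17 + 10 = 27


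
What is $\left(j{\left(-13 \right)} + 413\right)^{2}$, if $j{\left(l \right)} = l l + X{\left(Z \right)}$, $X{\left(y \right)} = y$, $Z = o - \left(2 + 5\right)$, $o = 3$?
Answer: $334084$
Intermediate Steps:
$Z = -4$ ($Z = 3 - \left(2 + 5\right) = 3 - 7 = -4$)
$j{\left(l \right)} = -4 + l^{2}$ ($j{\left(l \right)} = l l - 4 = l^{2} - 4 = -4 + l^{2}$)
$\left(j{\left(-13 \right)} + 413\right)^{2} = \left(\left(-4 + \left(-13\right)^{2}\right) + 413\right)^{2} = \left(\left(-4 + 169\right) + 413\right)^{2} = \left(165 + 413\right)^{2} = 578^{2} = 334084$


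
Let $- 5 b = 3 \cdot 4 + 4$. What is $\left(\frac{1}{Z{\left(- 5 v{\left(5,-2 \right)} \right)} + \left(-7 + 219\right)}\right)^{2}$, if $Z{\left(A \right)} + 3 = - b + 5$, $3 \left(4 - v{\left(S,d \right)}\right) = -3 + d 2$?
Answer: $\frac{25}{1179396} \approx 2.1197 \cdot 10^{-5}$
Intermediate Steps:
$b = - \frac{16}{5}$ ($b = - \frac{3 \cdot 4 + 4}{5} = - \frac{12 + 4}{5} = \left(- \frac{1}{5}\right) 16 = - \frac{16}{5} \approx -3.2$)
$v{\left(S,d \right)} = 5 - \frac{2 d}{3}$ ($v{\left(S,d \right)} = 4 - \frac{-3 + d 2}{3} = 4 - \frac{-3 + 2 d}{3} = 4 - \left(-1 + \frac{2 d}{3}\right) = 5 - \frac{2 d}{3}$)
$Z{\left(A \right)} = \frac{26}{5}$ ($Z{\left(A \right)} = -3 + \left(\left(-1\right) \left(- \frac{16}{5}\right) + 5\right) = -3 + \left(\frac{16}{5} + 5\right) = -3 + \frac{41}{5} = \frac{26}{5}$)
$\left(\frac{1}{Z{\left(- 5 v{\left(5,-2 \right)} \right)} + \left(-7 + 219\right)}\right)^{2} = \left(\frac{1}{\frac{26}{5} + \left(-7 + 219\right)}\right)^{2} = \left(\frac{1}{\frac{26}{5} + 212}\right)^{2} = \left(\frac{1}{\frac{1086}{5}}\right)^{2} = \left(\frac{5}{1086}\right)^{2} = \frac{25}{1179396}$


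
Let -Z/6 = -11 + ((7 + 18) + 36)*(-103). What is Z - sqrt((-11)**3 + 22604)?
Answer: 37764 - sqrt(21273) ≈ 37618.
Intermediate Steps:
Z = 37764 (Z = -6*(-11 + ((7 + 18) + 36)*(-103)) = -6*(-11 + (25 + 36)*(-103)) = -6*(-11 + 61*(-103)) = -6*(-11 - 6283) = -6*(-6294) = 37764)
Z - sqrt((-11)**3 + 22604) = 37764 - sqrt((-11)**3 + 22604) = 37764 - sqrt(-1331 + 22604) = 37764 - sqrt(21273)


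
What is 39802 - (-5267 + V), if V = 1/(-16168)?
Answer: 728675593/16168 ≈ 45069.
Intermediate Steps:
V = -1/16168 ≈ -6.1851e-5
39802 - (-5267 + V) = 39802 - (-5267 - 1/16168) = 39802 - 1*(-85156857/16168) = 39802 + 85156857/16168 = 728675593/16168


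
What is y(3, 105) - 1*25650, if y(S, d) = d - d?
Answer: -25650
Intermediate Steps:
y(S, d) = 0
y(3, 105) - 1*25650 = 0 - 1*25650 = 0 - 25650 = -25650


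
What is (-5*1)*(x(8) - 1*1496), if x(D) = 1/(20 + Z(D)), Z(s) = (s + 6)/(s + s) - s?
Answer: 770400/103 ≈ 7479.6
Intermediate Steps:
Z(s) = -s + (6 + s)/(2*s) (Z(s) = (6 + s)/((2*s)) - s = (6 + s)*(1/(2*s)) - s = (6 + s)/(2*s) - s = -s + (6 + s)/(2*s))
x(D) = 1/(41/2 - D + 3/D) (x(D) = 1/(20 + (½ - D + 3/D)) = 1/(41/2 - D + 3/D))
(-5*1)*(x(8) - 1*1496) = (-5*1)*(2*8/(6 - 2*8² + 41*8) - 1*1496) = -5*(2*8/(6 - 2*64 + 328) - 1496) = -5*(2*8/(6 - 128 + 328) - 1496) = -5*(2*8/206 - 1496) = -5*(2*8*(1/206) - 1496) = -5*(8/103 - 1496) = -5*(-154080/103) = 770400/103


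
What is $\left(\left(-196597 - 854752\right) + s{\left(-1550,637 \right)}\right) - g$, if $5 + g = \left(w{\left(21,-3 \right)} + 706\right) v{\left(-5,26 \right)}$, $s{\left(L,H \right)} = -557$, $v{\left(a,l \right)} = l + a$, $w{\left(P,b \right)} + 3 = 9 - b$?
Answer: $-1066916$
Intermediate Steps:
$w{\left(P,b \right)} = 6 - b$ ($w{\left(P,b \right)} = -3 - \left(-9 + b\right) = 6 - b$)
$v{\left(a,l \right)} = a + l$
$g = 15010$ ($g = -5 + \left(\left(6 - -3\right) + 706\right) \left(-5 + 26\right) = -5 + \left(\left(6 + 3\right) + 706\right) 21 = -5 + \left(9 + 706\right) 21 = -5 + 715 \cdot 21 = -5 + 15015 = 15010$)
$\left(\left(-196597 - 854752\right) + s{\left(-1550,637 \right)}\right) - g = \left(\left(-196597 - 854752\right) - 557\right) - 15010 = \left(-1051349 - 557\right) - 15010 = -1051906 - 15010 = -1066916$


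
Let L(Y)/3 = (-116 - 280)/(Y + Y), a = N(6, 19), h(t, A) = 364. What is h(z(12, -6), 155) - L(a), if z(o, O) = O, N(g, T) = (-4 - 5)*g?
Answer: 353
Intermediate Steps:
N(g, T) = -9*g
a = -54 (a = -9*6 = -54)
L(Y) = -594/Y (L(Y) = 3*((-116 - 280)/(Y + Y)) = 3*(-396*1/(2*Y)) = 3*(-198/Y) = -594/Y)
h(z(12, -6), 155) - L(a) = 364 - (-594)/(-54) = 364 - (-594)*(-1)/54 = 364 - 1*11 = 364 - 11 = 353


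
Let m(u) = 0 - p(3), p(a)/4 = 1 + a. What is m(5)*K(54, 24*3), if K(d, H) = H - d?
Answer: -288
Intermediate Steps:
p(a) = 4 + 4*a (p(a) = 4*(1 + a) = 4 + 4*a)
m(u) = -16 (m(u) = 0 - (4 + 4*3) = 0 - (4 + 12) = 0 - 1*16 = 0 - 16 = -16)
m(5)*K(54, 24*3) = -16*(24*3 - 1*54) = -16*(72 - 54) = -16*18 = -288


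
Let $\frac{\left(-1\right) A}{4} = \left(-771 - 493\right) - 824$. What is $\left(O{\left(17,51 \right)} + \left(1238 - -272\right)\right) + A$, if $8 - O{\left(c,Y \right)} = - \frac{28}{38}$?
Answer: $\frac{187544}{19} \approx 9870.7$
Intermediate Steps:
$O{\left(c,Y \right)} = \frac{166}{19}$ ($O{\left(c,Y \right)} = 8 - - \frac{28}{38} = 8 - \left(-28\right) \frac{1}{38} = 8 - - \frac{14}{19} = 8 + \frac{14}{19} = \frac{166}{19}$)
$A = 8352$ ($A = - 4 \left(\left(-771 - 493\right) - 824\right) = - 4 \left(-1264 - 824\right) = \left(-4\right) \left(-2088\right) = 8352$)
$\left(O{\left(17,51 \right)} + \left(1238 - -272\right)\right) + A = \left(\frac{166}{19} + \left(1238 - -272\right)\right) + 8352 = \left(\frac{166}{19} + \left(1238 + 272\right)\right) + 8352 = \left(\frac{166}{19} + 1510\right) + 8352 = \frac{28856}{19} + 8352 = \frac{187544}{19}$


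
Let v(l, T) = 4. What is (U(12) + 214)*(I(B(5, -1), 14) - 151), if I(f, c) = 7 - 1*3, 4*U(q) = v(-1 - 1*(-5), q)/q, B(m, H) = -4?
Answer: -125881/4 ≈ -31470.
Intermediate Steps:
U(q) = 1/q (U(q) = (4/q)/4 = 1/q)
I(f, c) = 4 (I(f, c) = 7 - 3 = 4)
(U(12) + 214)*(I(B(5, -1), 14) - 151) = (1/12 + 214)*(4 - 151) = (1/12 + 214)*(-147) = (2569/12)*(-147) = -125881/4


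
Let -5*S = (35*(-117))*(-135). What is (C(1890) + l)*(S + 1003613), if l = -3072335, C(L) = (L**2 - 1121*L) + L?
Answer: -1444089872680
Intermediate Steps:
C(L) = L**2 - 1120*L
S = -110565 (S = -35*(-117)*(-135)/5 = -(-819)*(-135) = -1/5*552825 = -110565)
(C(1890) + l)*(S + 1003613) = (1890*(-1120 + 1890) - 3072335)*(-110565 + 1003613) = (1890*770 - 3072335)*893048 = (1455300 - 3072335)*893048 = -1617035*893048 = -1444089872680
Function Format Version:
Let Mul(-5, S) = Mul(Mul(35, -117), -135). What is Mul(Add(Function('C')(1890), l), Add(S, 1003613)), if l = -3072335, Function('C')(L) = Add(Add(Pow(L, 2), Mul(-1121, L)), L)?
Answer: -1444089872680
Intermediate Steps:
Function('C')(L) = Add(Pow(L, 2), Mul(-1120, L))
S = -110565 (S = Mul(Rational(-1, 5), Mul(Mul(35, -117), -135)) = Mul(Rational(-1, 5), Mul(-4095, -135)) = Mul(Rational(-1, 5), 552825) = -110565)
Mul(Add(Function('C')(1890), l), Add(S, 1003613)) = Mul(Add(Mul(1890, Add(-1120, 1890)), -3072335), Add(-110565, 1003613)) = Mul(Add(Mul(1890, 770), -3072335), 893048) = Mul(Add(1455300, -3072335), 893048) = Mul(-1617035, 893048) = -1444089872680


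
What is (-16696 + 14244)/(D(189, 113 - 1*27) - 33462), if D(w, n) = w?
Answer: 2452/33273 ≈ 0.073693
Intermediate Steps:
(-16696 + 14244)/(D(189, 113 - 1*27) - 33462) = (-16696 + 14244)/(189 - 33462) = -2452/(-33273) = -2452*(-1/33273) = 2452/33273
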